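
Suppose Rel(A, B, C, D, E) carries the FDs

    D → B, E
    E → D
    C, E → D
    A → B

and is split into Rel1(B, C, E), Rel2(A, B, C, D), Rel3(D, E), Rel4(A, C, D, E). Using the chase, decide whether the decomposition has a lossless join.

Yes

Chase test. Columns are A, B, C, D, E; row i has aⱼ where attribute j ∈ Reli, else bᵢⱼ.
Initial tableau (one row per fragment):
  row 1: b11 a2 a3 b14 a5
  row 2: a1 a2 a3 a4 b25
  row 3: b31 b32 b33 a4 a5
  row 4: a1 b42 a3 a4 a5
Rows 2 and 3 agree on D; apply D→B, E and equate their B, E entries.
Rows 2 and 4 agree on D; apply D→B, E and equate their B, E entries.
Rows 1 and 2 agree on E; apply E→D and equate their D entries.
Row 2 is now all distinguished symbols — the join is lossless.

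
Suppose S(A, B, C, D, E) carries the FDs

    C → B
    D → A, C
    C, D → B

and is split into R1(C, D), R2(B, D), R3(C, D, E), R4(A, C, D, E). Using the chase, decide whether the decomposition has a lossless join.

Chase test. Columns are A, B, C, D, E; row i has aⱼ where attribute j ∈ Ri, else bᵢⱼ.
Initial tableau (one row per fragment):
  row 1: b11 b12 a3 a4 b15
  row 2: b21 a2 b23 a4 b25
  row 3: b31 b32 a3 a4 a5
  row 4: a1 b42 a3 a4 a5
Rows 1 and 3 agree on C; apply C→B and equate their B entries.
Rows 1 and 4 agree on C; apply C→B and equate their B entries.
Rows 1 and 2 agree on D; apply D→A, C and equate their A, C entries.
Rows 1 and 3 agree on D; apply D→A, C and equate their A, C entries.
Rows 1 and 4 agree on D; apply D→A, C and equate their A, C entries.
Rows 1 and 2 agree on C, D; apply C, D→B and equate their B entries.
Row 3 is now all distinguished symbols — the join is lossless.

Yes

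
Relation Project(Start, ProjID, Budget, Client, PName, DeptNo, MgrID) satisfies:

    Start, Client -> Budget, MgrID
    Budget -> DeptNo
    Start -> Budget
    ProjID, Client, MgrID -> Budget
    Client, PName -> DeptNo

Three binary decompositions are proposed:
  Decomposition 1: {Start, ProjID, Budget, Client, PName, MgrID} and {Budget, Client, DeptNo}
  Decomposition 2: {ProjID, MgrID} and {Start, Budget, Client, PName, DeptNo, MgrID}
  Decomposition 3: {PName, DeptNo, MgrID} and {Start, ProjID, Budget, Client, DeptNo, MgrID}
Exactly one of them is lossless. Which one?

Decomposition 1: common = {Budget, Client}, closure = {Budget, Client, DeptNo} → lossless.
Decomposition 2: common = {MgrID}, closure = {MgrID} → lossy.
Decomposition 3: common = {DeptNo, MgrID}, closure = {DeptNo, MgrID} → lossy.

Decomposition 1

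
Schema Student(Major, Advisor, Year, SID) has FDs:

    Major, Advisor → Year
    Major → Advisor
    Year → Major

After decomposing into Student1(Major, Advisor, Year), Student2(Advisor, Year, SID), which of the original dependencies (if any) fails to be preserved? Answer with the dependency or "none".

Major, Advisor → Year lies within Student1.
Major → Advisor lies within Student1.
Year → Major lies within Student1.
Every dependency is enforceable on the fragments, so the decomposition is dependency-preserving.

none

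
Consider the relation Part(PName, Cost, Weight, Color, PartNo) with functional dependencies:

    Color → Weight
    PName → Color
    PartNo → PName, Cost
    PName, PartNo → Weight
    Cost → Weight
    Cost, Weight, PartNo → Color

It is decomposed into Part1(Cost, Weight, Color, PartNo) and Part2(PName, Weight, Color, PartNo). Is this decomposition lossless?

Common attributes: Part1 ∩ Part2 = {Weight, Color, PartNo}.
Closure of {Weight, Color, PartNo}: PartNo → PName, Cost applies, adding PName, Cost. So (Weight, Color, PartNo)⁺ = {PName, Cost, Weight, Color, PartNo}.
This closure contains every attribute of Part1, so Part1 ∩ Part2 → Part1. The join is lossless.

Yes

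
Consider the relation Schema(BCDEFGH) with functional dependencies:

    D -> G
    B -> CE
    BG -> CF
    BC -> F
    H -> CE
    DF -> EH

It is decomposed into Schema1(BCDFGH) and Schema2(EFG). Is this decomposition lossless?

No

Common attributes: Schema1 ∩ Schema2 = {FG}.
No dependency enlarges {FG}, so (FG)⁺ = {FG}.
The closure contains neither all of Schema1 = {BCDFGH} nor all of Schema2 = {EFG}, so the common attributes are not a superkey of either fragment. The join is lossy.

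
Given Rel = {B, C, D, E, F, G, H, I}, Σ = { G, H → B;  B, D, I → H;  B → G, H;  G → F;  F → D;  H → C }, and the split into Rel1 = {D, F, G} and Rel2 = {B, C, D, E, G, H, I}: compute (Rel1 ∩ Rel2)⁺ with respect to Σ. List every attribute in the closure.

Rel1 ∩ Rel2 = {D, G}.
G → F applies, adding F
Closure: {D, F, G}.

D, F, G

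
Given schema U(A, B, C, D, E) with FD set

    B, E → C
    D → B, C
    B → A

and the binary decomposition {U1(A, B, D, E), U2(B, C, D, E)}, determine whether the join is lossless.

Common attributes: U1 ∩ U2 = {B, D, E}.
Closure of {B, D, E}: B, E → C applies, adding C; B → A applies, adding A. So (B, D, E)⁺ = {A, B, C, D, E}.
This closure contains every attribute of U1, so U1 ∩ U2 → U1. The join is lossless.

Yes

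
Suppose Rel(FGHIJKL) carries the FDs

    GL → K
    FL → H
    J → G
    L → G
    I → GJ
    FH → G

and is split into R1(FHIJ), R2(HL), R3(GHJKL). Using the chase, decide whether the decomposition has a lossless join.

Chase test. Columns are FGHIJKL; row i has aⱼ where attribute j ∈ Ri, else bᵢⱼ.
Initial tableau (one row per fragment):
  row 1: a1 b12 a3 a4 a5 b16 b17
  row 2: b21 b22 a3 b24 b25 b26 a7
  row 3: b31 a2 a3 b34 a5 a6 a7
Rows 1 and 3 agree on J; apply J→G and equate their G entries.
Rows 2 and 3 agree on L; apply L→G and equate their G entries.
Rows 2 and 3 agree on GL; apply GL→K and equate their K entries.
No row becomes fully distinguished — the join is lossy.

No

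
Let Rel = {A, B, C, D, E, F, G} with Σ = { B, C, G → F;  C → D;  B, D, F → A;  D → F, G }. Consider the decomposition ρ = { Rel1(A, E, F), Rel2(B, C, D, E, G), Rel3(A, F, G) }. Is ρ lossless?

Chase test. Columns are A, B, C, D, E, F, G; row i has aⱼ where attribute j ∈ Reli, else bᵢⱼ.
Initial tableau (one row per fragment):
  row 1: a1 b12 b13 b14 a5 a6 b17
  row 2: b21 a2 a3 a4 a5 b26 a7
  row 3: a1 b32 b33 b34 b35 a6 a7
No row becomes fully distinguished — the join is lossy.

No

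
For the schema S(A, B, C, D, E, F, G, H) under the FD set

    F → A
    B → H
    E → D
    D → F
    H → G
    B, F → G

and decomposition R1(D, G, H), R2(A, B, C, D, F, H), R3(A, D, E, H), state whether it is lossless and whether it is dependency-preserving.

Lossless test (chase): Rows 1 and 2 agree on D; apply D→F and equate their F entries. Rows 1 and 3 agree on D; apply D→F and equate their F entries. Rows 1 and 2 agree on H; apply H→G and equate their G entries. Rows 1 and 3 agree on H; apply H→G and equate their G entries. Rows 1 and 2 agree on F; apply F→A and equate their A entries. No row becomes fully distinguished — the join is lossy.
Dependency preservation: B, F → G is not contained in any single fragment, but the restricted closure of its left-hand side across the fragments still reaches the right-hand side; the remaining FDs each lie inside some fragment. All dependencies are preserved.

lossy but dependency-preserving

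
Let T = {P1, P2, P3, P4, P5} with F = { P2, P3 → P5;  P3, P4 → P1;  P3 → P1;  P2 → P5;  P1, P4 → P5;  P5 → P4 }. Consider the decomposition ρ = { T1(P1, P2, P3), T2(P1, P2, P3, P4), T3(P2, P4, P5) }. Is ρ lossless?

Yes

Chase test. Columns are P1, P2, P3, P4, P5; row i has aⱼ where attribute j ∈ Ti, else bᵢⱼ.
Initial tableau (one row per fragment):
  row 1: a1 a2 a3 b14 b15
  row 2: a1 a2 a3 a4 b25
  row 3: b31 a2 b33 a4 a5
Rows 1 and 2 agree on P2, P3; apply P2, P3→P5 and equate their P5 entries.
Rows 1 and 3 agree on P2; apply P2→P5 and equate their P5 entries.
Rows 1 and 2 agree on P5; apply P5→P4 and equate their P4 entries.
Row 1 is now all distinguished symbols — the join is lossless.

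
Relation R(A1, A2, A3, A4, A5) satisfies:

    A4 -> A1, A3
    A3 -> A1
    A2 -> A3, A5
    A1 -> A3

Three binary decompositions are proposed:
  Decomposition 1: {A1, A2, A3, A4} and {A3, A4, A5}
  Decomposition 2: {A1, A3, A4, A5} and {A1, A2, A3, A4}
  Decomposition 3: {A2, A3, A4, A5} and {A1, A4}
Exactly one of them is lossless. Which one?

Decomposition 1: common = {A3, A4}, closure = {A1, A3, A4} → lossy.
Decomposition 2: common = {A1, A3, A4}, closure = {A1, A3, A4} → lossy.
Decomposition 3: common = {A4}, closure = {A1, A3, A4} → lossless.

Decomposition 3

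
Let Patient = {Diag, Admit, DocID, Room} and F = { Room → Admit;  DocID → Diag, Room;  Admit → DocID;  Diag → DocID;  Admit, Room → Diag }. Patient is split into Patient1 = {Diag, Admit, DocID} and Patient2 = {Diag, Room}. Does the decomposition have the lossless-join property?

Common attributes: Patient1 ∩ Patient2 = {Diag}.
Closure of {Diag}: Diag → DocID applies, adding DocID; DocID → Diag, Room applies, adding Room; Room → Admit applies, adding Admit. So (Diag)⁺ = {Diag, Admit, DocID, Room}.
This closure contains every attribute of Patient1, so Patient1 ∩ Patient2 → Patient1. The join is lossless.

Yes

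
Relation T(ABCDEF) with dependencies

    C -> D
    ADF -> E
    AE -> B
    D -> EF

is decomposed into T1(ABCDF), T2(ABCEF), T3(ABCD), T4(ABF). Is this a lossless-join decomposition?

Chase test. Columns are ABCDEF; row i has aⱼ where attribute j ∈ Ti, else bᵢⱼ.
Initial tableau (one row per fragment):
  row 1: a1 a2 a3 a4 b15 a6
  row 2: a1 a2 a3 b24 a5 a6
  row 3: a1 a2 a3 a4 b35 b36
  row 4: a1 a2 b43 b44 b45 a6
Rows 1 and 2 agree on C; apply C→D and equate their D entries.
Rows 1 and 2 agree on ADF; apply ADF→E and equate their E entries.
Rows 1 and 3 agree on D; apply D→EF and equate their EF entries.
Row 1 is now all distinguished symbols — the join is lossless.

Yes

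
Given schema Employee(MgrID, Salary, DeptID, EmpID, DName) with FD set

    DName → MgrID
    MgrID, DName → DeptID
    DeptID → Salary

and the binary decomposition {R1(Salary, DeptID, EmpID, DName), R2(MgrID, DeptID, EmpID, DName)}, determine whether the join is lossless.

Yes

Common attributes: R1 ∩ R2 = {DeptID, EmpID, DName}.
Closure of {DeptID, EmpID, DName}: DName → MgrID applies, adding MgrID; DeptID → Salary applies, adding Salary. So (DeptID, EmpID, DName)⁺ = {MgrID, Salary, DeptID, EmpID, DName}.
This closure contains every attribute of R1, so R1 ∩ R2 → R1. The join is lossless.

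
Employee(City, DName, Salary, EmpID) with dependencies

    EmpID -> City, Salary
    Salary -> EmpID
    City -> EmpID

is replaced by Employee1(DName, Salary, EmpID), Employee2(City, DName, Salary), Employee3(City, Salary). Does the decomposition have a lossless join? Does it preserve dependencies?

Lossless test (chase): Rows 1 and 2 agree on Salary; apply Salary→EmpID and equate their EmpID entries. Rows 1 and 3 agree on Salary; apply Salary→EmpID and equate their EmpID entries. Rows 1 and 2 agree on EmpID; apply EmpID→City, Salary and equate their City, Salary entries. Row 1 is now all distinguished symbols — the join is lossless.
Dependency preservation: EmpID → City, Salary; City → EmpID are not contained in any single fragment, but the restricted closure of each left-hand side across the fragments still reaches the right-hand side; the remaining FDs each lie inside some fragment. All dependencies are preserved.

lossless and dependency-preserving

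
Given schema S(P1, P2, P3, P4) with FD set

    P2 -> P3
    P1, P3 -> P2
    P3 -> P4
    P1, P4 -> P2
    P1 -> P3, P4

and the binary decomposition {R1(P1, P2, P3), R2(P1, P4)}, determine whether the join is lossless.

Yes

Common attributes: R1 ∩ R2 = {P1}.
Closure of {P1}: P1 → P3, P4 applies, adding P3, P4; P1, P3 → P2 applies, adding P2. So (P1)⁺ = {P1, P2, P3, P4}.
This closure contains every attribute of R1, so R1 ∩ R2 → R1. The join is lossless.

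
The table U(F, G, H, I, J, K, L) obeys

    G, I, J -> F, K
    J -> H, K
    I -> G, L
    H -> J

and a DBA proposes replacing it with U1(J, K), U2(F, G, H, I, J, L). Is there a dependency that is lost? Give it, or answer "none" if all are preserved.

none

G, I, J → F, K: restricted closure across fragments reaches F, K.
J → H, K: restricted closure across fragments reaches H, K.
I → G, L lies within U2.
H → J lies within U2.
Every dependency is enforceable on the fragments, so the decomposition is dependency-preserving.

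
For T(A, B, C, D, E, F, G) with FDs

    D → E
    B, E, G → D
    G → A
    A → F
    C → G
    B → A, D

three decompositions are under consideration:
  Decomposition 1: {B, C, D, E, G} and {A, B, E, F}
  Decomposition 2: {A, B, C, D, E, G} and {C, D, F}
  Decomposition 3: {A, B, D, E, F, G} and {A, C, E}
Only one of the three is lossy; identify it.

Decomposition 1: common = {B, E}, closure = {A, B, D, E, F} → lossless.
Decomposition 2: common = {C, D}, closure = {A, C, D, E, F, G} → lossless.
Decomposition 3: common = {A, E}, closure = {A, E, F} → lossy.

Decomposition 3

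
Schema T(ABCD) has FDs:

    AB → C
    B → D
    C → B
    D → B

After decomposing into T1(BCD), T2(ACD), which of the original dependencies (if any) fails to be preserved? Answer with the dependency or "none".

AB → C: restricted closure across fragments reaches C.
B → D lies within T1.
C → B lies within T1.
D → B lies within T1.
Every dependency is enforceable on the fragments, so the decomposition is dependency-preserving.

none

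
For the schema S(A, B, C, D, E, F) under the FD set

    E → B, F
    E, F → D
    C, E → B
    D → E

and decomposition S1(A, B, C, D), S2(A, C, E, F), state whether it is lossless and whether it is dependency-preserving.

Lossless test: (A, C)⁺ = {A, C}, which is a superkey of neither fragment — lossy.
Dependency preservation: the restricted closure of {E} across the fragments never reaches {B, F}, so E → B, F cannot be enforced without a join — not preserved.

lossy and not dependency-preserving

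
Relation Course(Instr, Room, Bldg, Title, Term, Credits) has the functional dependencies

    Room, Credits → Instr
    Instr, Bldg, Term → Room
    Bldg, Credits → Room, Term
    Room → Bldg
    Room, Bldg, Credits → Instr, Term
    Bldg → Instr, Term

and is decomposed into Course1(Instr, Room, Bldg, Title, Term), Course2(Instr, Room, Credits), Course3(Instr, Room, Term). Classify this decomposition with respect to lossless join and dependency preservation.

Lossless test (chase): Rows 1 and 2 agree on Room; apply Room→Bldg and equate their Bldg entries. Rows 1 and 3 agree on Room; apply Room→Bldg and equate their Bldg entries. Rows 1 and 2 agree on Bldg; apply Bldg→Instr, Term and equate their Instr, Term entries. No row becomes fully distinguished — the join is lossy.
Dependency preservation: Bldg, Credits → Room, Term; Room, Bldg, Credits → Instr, Term are not contained in any single fragment, but the restricted closure of each left-hand side across the fragments still reaches the right-hand side; the remaining FDs each lie inside some fragment. All dependencies are preserved.

lossy but dependency-preserving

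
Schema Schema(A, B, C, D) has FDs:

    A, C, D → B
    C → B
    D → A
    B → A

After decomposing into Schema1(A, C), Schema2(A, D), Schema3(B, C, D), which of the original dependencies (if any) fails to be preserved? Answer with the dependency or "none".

B → A

Check B → A: no single fragment contains all of {A, B}, and the restricted closure of {B} across the fragments never reaches {A}.
A, C, D → B is preserved.
C → B is preserved.
D → A is preserved.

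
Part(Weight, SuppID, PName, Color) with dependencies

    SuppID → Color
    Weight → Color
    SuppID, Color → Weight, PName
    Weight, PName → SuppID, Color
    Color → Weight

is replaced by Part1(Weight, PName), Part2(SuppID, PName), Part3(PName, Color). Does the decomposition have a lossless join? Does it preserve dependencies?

lossy and not dependency-preserving

Lossless test (chase): applying each FD to every pair of rows produces no changes in the tableau, so no row becomes fully distinguished — the join is lossy.
Dependency preservation: the restricted closure of {SuppID} across the fragments never reaches {Color}, so SuppID → Color cannot be enforced without a join — not preserved.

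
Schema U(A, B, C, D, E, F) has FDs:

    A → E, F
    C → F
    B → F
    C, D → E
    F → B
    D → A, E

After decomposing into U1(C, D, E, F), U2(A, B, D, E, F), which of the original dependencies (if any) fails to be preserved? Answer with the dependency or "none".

A → E, F lies within U2.
C → F lies within U1.
B → F lies within U2.
C, D → E lies within U1.
F → B lies within U2.
D → A, E lies within U2.
Every dependency is enforceable on the fragments, so the decomposition is dependency-preserving.

none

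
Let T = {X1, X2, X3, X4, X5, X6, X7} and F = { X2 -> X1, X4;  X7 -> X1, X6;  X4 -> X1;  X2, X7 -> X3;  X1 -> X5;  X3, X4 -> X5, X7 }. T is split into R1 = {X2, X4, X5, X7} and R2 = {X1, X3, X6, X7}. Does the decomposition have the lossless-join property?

Common attributes: R1 ∩ R2 = {X7}.
Closure of {X7}: X7 → X1, X6 applies, adding X1, X6; X1 → X5 applies, adding X5. So (X7)⁺ = {X1, X5, X6, X7}.
The closure contains neither all of R1 = {X2, X4, X5, X7} nor all of R2 = {X1, X3, X6, X7}, so the common attributes are not a superkey of either fragment. The join is lossy.

No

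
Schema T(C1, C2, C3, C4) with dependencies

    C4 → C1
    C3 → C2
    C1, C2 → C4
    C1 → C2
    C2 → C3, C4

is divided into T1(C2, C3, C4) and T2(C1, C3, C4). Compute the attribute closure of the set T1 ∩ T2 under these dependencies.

T1 ∩ T2 = {C3, C4}.
C4 → C1 applies, adding C1
C3 → C2 applies, adding C2
Closure: {C1, C2, C3, C4}.

C1, C2, C3, C4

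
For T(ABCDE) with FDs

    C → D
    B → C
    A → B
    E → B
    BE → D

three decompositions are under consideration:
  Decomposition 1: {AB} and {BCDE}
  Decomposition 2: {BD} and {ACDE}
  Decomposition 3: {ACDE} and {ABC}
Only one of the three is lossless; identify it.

Decomposition 1: common = {B}, closure = {BCD} → lossy.
Decomposition 2: common = {D}, closure = {D} → lossy.
Decomposition 3: common = {AC}, closure = {ABCD} → lossless.

Decomposition 3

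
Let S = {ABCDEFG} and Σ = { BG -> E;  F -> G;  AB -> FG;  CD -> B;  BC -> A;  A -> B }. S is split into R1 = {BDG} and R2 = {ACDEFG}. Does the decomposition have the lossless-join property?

No

Common attributes: R1 ∩ R2 = {DG}.
No dependency enlarges {DG}, so (DG)⁺ = {DG}.
The closure contains neither all of R1 = {BDG} nor all of R2 = {ACDEFG}, so the common attributes are not a superkey of either fragment. The join is lossy.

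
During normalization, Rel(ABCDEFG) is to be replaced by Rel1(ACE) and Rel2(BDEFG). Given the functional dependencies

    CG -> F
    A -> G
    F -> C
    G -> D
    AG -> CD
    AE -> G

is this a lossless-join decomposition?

No

Common attributes: Rel1 ∩ Rel2 = {E}.
No dependency enlarges {E}, so (E)⁺ = {E}.
The closure contains neither all of Rel1 = {ACE} nor all of Rel2 = {BDEFG}, so the common attributes are not a superkey of either fragment. The join is lossy.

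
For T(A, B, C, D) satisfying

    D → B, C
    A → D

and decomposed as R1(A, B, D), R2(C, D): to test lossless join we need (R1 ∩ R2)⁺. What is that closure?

R1 ∩ R2 = {D}.
D → B, C applies, adding B, C
Closure: {B, C, D}.

B, C, D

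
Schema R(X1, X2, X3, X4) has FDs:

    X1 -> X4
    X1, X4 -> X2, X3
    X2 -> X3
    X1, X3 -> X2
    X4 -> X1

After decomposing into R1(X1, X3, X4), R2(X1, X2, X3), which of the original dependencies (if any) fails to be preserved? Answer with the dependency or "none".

X1 → X4 lies within R1.
X1, X4 → X2, X3: restricted closure across fragments reaches X2, X3.
X2 → X3 lies within R2.
X1, X3 → X2 lies within R2.
X4 → X1 lies within R1.
Every dependency is enforceable on the fragments, so the decomposition is dependency-preserving.

none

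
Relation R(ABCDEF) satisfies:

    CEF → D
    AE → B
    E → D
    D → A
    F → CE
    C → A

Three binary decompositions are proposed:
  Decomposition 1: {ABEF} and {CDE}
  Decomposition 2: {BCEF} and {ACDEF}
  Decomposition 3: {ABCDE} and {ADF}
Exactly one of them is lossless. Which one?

Decomposition 2

Decomposition 1: common = {E}, closure = {ABDE} → lossy.
Decomposition 2: common = {CEF}, closure = {ABCDEF} → lossless.
Decomposition 3: common = {AD}, closure = {AD} → lossy.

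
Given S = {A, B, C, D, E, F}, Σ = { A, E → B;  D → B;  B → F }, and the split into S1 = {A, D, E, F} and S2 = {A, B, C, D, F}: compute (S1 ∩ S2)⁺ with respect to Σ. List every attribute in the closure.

S1 ∩ S2 = {A, D, F}.
D → B applies, adding B
Closure: {A, B, D, F}.

A, B, D, F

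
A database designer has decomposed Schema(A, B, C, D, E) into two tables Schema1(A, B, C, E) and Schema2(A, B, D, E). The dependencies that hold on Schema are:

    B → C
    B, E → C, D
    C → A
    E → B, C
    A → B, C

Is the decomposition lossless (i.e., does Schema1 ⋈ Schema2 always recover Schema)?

Yes

Common attributes: Schema1 ∩ Schema2 = {A, B, E}.
Closure of {A, B, E}: B → C applies, adding C; B, E → C, D applies, adding D. So (A, B, E)⁺ = {A, B, C, D, E}.
This closure contains every attribute of Schema1, so Schema1 ∩ Schema2 → Schema1. The join is lossless.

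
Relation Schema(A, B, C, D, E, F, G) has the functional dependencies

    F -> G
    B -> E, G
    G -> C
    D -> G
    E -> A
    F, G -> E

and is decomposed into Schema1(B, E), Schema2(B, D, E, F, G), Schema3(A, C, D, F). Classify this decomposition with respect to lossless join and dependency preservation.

Lossless test (chase): Rows 2 and 3 agree on F; apply F→G and equate their G entries. Rows 1 and 2 agree on B; apply B→E, G and equate their E, G entries. Rows 1 and 2 agree on G; apply G→C and equate their C entries. Rows 1 and 3 agree on G; apply G→C and equate their C entries. Rows 1 and 2 agree on E; apply E→A and equate their A entries. Rows 2 and 3 agree on F, G; apply F, G→E and equate their E entries. Rows 1 and 3 agree on E; apply E→A and equate their A entries. Row 2 is now all distinguished symbols — the join is lossless.
Dependency preservation: the restricted closure of {G} across the fragments never reaches {C}, so G → C cannot be enforced without a join — not preserved.

lossless but not dependency-preserving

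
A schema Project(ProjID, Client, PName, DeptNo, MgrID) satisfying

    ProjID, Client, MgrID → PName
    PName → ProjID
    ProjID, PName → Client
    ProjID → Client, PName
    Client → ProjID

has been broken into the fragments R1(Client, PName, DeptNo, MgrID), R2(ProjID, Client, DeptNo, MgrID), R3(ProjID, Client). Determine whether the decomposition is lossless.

Yes

Chase test. Columns are ProjID, Client, PName, DeptNo, MgrID; row i has aⱼ where attribute j ∈ Ri, else bᵢⱼ.
Initial tableau (one row per fragment):
  row 1: b11 a2 a3 a4 a5
  row 2: a1 a2 b23 a4 a5
  row 3: a1 a2 b33 b34 b35
Rows 2 and 3 agree on ProjID; apply ProjID→Client, PName and equate their Client, PName entries.
Rows 1 and 2 agree on Client; apply Client→ProjID and equate their ProjID entries.
Rows 1 and 2 agree on ProjID, Client, MgrID; apply ProjID, Client, MgrID→PName and equate their PName entries.
Row 1 is now all distinguished symbols — the join is lossless.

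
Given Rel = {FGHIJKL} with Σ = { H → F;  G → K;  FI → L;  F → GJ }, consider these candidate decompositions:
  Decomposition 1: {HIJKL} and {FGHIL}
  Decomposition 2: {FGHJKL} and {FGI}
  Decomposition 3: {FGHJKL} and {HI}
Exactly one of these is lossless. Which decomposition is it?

Decomposition 1

Decomposition 1: common = {HIL}, closure = {FGHIJKL} → lossless.
Decomposition 2: common = {FG}, closure = {FGJK} → lossy.
Decomposition 3: common = {H}, closure = {FGHJK} → lossy.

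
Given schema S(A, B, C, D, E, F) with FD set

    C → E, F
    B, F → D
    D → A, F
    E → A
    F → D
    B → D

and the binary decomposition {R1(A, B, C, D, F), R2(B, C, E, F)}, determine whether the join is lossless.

Yes

Common attributes: R1 ∩ R2 = {B, C, F}.
Closure of {B, C, F}: C → E, F applies, adding E; B, F → D applies, adding D; D → A, F applies, adding A. So (B, C, F)⁺ = {A, B, C, D, E, F}.
This closure contains every attribute of R1, so R1 ∩ R2 → R1. The join is lossless.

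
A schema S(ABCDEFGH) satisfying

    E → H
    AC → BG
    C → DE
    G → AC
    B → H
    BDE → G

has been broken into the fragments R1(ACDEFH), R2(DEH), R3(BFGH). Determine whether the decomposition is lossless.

Chase test. Columns are ABCDEFGH; row i has aⱼ where attribute j ∈ Ri, else bᵢⱼ.
Initial tableau (one row per fragment):
  row 1: a1 b12 a3 a4 a5 a6 b17 a8
  row 2: b21 b22 b23 a4 a5 b26 b27 a8
  row 3: b31 a2 b33 b34 b35 a6 a7 a8
No row becomes fully distinguished — the join is lossy.

No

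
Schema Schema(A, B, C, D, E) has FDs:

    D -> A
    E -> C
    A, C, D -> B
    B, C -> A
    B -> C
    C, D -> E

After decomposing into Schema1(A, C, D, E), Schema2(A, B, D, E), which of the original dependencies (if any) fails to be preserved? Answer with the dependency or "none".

B -> C

Check B → C: no single fragment contains all of {B, C}, and the restricted closure of {B} across the fragments never reaches {C}.
D → A is preserved.
E → C is preserved.
A, C, D → B is preserved.
B, C → A is preserved.
C, D → E is preserved.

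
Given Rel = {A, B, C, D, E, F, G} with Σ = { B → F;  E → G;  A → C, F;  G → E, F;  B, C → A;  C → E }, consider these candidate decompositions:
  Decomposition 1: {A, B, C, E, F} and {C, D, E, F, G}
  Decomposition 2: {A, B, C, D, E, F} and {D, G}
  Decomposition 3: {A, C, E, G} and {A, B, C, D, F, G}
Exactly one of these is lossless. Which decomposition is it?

Decomposition 1: common = {C, E, F}, closure = {C, E, F, G} → lossy.
Decomposition 2: common = {D}, closure = {D} → lossy.
Decomposition 3: common = {A, C, G}, closure = {A, C, E, F, G} → lossless.

Decomposition 3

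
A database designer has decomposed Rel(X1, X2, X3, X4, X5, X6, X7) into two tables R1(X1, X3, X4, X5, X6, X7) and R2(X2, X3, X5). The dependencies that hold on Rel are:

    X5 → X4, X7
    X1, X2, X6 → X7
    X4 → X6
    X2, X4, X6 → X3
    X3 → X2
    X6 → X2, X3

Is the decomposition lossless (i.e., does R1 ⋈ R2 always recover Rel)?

Yes

Common attributes: R1 ∩ R2 = {X3, X5}.
Closure of {X3, X5}: X5 → X4, X7 applies, adding X4, X7; X4 → X6 applies, adding X6; X3 → X2 applies, adding X2. So (X3, X5)⁺ = {X2, X3, X4, X5, X6, X7}.
This closure contains every attribute of R2, so R1 ∩ R2 → R2. The join is lossless.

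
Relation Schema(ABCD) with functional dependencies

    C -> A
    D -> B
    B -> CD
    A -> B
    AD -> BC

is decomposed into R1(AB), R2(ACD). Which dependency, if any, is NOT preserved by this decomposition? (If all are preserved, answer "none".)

none

C → A lies within R2.
D → B: restricted closure across fragments reaches B.
B → CD: restricted closure across fragments reaches CD.
A → B lies within R1.
AD → BC: restricted closure across fragments reaches BC.
Every dependency is enforceable on the fragments, so the decomposition is dependency-preserving.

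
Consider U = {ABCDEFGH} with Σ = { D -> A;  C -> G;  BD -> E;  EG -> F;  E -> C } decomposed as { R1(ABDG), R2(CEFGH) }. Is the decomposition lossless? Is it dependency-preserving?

lossy and not dependency-preserving

Lossless test: (G)⁺ = {G}, which is a superkey of neither fragment — lossy.
Dependency preservation: the restricted closure of {BD} across the fragments never reaches {E}, so BD → E cannot be enforced without a join — not preserved.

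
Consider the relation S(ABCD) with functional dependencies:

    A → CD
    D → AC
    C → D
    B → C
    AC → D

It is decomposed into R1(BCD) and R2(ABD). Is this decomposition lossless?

Yes

Common attributes: R1 ∩ R2 = {BD}.
Closure of {BD}: D → AC applies, adding AC. So (BD)⁺ = {ABCD}.
This closure contains every attribute of R1, so R1 ∩ R2 → R1. The join is lossless.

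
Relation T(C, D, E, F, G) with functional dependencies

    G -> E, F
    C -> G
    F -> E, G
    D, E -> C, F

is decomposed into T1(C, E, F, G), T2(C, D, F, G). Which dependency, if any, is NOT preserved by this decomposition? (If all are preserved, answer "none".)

Check D, E → C, F: no single fragment contains all of {C, D, E, F}, and the restricted closure of {D, E} across the fragments never reaches {C, F}.
G → E, F is preserved.
C → G is preserved.
F → E, G is preserved.

D, E -> C, F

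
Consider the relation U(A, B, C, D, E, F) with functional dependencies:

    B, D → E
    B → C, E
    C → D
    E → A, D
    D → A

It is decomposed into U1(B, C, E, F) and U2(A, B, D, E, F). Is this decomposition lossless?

Common attributes: U1 ∩ U2 = {B, E, F}.
Closure of {B, E, F}: B → C, E applies, adding C; C → D applies, adding D; E → A, D applies, adding A. So (B, E, F)⁺ = {A, B, C, D, E, F}.
This closure contains every attribute of U1, so U1 ∩ U2 → U1. The join is lossless.

Yes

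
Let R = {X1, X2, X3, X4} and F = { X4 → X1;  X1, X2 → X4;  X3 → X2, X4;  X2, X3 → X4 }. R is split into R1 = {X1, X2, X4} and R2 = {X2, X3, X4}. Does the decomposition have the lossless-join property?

Yes

Common attributes: R1 ∩ R2 = {X2, X4}.
Closure of {X2, X4}: X4 → X1 applies, adding X1. So (X2, X4)⁺ = {X1, X2, X4}.
This closure contains every attribute of R1, so R1 ∩ R2 → R1. The join is lossless.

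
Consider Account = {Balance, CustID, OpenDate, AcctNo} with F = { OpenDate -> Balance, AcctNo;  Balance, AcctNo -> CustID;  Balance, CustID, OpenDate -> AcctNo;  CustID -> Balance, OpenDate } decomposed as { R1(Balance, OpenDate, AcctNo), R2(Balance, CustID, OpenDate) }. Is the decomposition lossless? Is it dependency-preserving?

lossless and dependency-preserving

Lossless test: (Balance, OpenDate)⁺ = {Balance, CustID, OpenDate, AcctNo}, which contains all of one fragment — lossless.
Dependency preservation: Balance, AcctNo → CustID; Balance, CustID, OpenDate → AcctNo are not contained in any single fragment, but the restricted closure of each left-hand side across the fragments still reaches the right-hand side; the remaining FDs each lie inside some fragment. All dependencies are preserved.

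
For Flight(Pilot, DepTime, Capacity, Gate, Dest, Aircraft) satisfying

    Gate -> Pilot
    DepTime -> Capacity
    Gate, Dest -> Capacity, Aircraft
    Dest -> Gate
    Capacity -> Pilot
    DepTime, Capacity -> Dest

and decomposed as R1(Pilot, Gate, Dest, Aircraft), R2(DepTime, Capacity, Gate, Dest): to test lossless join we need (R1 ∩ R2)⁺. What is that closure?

R1 ∩ R2 = {Gate, Dest}.
Gate → Pilot applies, adding Pilot
Gate, Dest → Capacity, Aircraft applies, adding Capacity, Aircraft
Closure: {Pilot, Capacity, Gate, Dest, Aircraft}.

Pilot, Capacity, Gate, Dest, Aircraft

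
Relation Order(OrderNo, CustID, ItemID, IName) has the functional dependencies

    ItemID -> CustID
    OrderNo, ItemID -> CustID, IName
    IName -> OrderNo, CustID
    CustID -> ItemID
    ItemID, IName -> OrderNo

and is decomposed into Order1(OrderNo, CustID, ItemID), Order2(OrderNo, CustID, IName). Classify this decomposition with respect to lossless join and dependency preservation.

Lossless test: (OrderNo, CustID)⁺ = {OrderNo, CustID, ItemID, IName}, which contains all of one fragment — lossless.
Dependency preservation: OrderNo, ItemID → CustID, IName; ItemID, IName → OrderNo are not contained in any single fragment, but the restricted closure of each left-hand side across the fragments still reaches the right-hand side; the remaining FDs each lie inside some fragment. All dependencies are preserved.

lossless and dependency-preserving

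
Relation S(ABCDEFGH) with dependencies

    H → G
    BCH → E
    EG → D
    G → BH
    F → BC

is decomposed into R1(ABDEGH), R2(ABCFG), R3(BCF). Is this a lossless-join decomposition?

Chase test. Columns are ABCDEFGH; row i has aⱼ where attribute j ∈ Ri, else bᵢⱼ.
Initial tableau (one row per fragment):
  row 1: a1 a2 b13 a4 a5 b16 a7 a8
  row 2: a1 a2 a3 b24 b25 a6 a7 b28
  row 3: b31 a2 a3 b34 b35 a6 b37 b38
Rows 1 and 2 agree on G; apply G→BH and equate their BH entries.
No row becomes fully distinguished — the join is lossy.

No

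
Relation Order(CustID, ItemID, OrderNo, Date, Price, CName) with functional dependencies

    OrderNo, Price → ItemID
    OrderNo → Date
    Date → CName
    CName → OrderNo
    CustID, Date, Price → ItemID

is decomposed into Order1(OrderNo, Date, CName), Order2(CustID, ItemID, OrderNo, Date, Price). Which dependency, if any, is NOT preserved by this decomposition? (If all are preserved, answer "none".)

OrderNo, Price → ItemID lies within Order2.
OrderNo → Date lies within Order1.
Date → CName lies within Order1.
CName → OrderNo lies within Order1.
CustID, Date, Price → ItemID lies within Order2.
Every dependency is enforceable on the fragments, so the decomposition is dependency-preserving.

none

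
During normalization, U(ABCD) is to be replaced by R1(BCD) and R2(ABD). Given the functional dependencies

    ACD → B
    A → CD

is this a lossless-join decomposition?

Common attributes: R1 ∩ R2 = {BD}.
No dependency enlarges {BD}, so (BD)⁺ = {BD}.
The closure contains neither all of R1 = {BCD} nor all of R2 = {ABD}, so the common attributes are not a superkey of either fragment. The join is lossy.

No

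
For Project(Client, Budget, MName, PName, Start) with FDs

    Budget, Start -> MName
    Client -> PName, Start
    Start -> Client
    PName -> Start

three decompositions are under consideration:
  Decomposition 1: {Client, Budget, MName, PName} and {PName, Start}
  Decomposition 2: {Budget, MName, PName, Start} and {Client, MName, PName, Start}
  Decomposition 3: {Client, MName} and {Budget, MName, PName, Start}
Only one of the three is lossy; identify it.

Decomposition 3

Decomposition 1: common = {PName}, closure = {Client, PName, Start} → lossless.
Decomposition 2: common = {MName, PName, Start}, closure = {Client, MName, PName, Start} → lossless.
Decomposition 3: common = {MName}, closure = {MName} → lossy.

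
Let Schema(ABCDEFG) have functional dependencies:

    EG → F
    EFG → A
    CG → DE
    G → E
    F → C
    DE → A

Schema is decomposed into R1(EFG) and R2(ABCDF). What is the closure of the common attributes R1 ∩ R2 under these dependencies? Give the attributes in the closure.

CF

R1 ∩ R2 = {F}.
F → C applies, adding C
Closure: {CF}.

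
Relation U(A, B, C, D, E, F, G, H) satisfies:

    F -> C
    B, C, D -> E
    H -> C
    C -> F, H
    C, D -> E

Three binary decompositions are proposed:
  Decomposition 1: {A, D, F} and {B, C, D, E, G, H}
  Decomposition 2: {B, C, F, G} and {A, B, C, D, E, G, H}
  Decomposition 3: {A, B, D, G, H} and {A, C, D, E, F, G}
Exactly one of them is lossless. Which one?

Decomposition 2

Decomposition 1: common = {D}, closure = {D} → lossy.
Decomposition 2: common = {B, C, G}, closure = {B, C, F, G, H} → lossless.
Decomposition 3: common = {A, D, G}, closure = {A, D, G} → lossy.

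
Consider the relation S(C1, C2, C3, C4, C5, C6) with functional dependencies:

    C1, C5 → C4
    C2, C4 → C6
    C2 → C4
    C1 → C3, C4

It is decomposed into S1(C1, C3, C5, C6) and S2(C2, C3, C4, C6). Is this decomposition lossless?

Common attributes: S1 ∩ S2 = {C3, C6}.
No dependency enlarges {C3, C6}, so (C3, C6)⁺ = {C3, C6}.
The closure contains neither all of S1 = {C1, C3, C5, C6} nor all of S2 = {C2, C3, C4, C6}, so the common attributes are not a superkey of either fragment. The join is lossy.

No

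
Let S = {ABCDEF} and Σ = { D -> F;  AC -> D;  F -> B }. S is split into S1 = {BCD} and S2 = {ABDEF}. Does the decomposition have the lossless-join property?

Common attributes: S1 ∩ S2 = {BD}.
Closure of {BD}: D → F applies, adding F. So (BD)⁺ = {BDF}.
The closure contains neither all of S1 = {BCD} nor all of S2 = {ABDEF}, so the common attributes are not a superkey of either fragment. The join is lossy.

No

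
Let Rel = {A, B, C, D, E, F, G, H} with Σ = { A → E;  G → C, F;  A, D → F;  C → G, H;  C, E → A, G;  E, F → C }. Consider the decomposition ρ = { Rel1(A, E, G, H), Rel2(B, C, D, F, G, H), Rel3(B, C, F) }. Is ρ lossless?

Chase test. Columns are A, B, C, D, E, F, G, H; row i has aⱼ where attribute j ∈ Reli, else bᵢⱼ.
Initial tableau (one row per fragment):
  row 1: a1 b12 b13 b14 a5 b16 a7 a8
  row 2: b21 a2 a3 a4 b25 a6 a7 a8
  row 3: b31 a2 a3 b34 b35 a6 b37 b38
Rows 1 and 2 agree on G; apply G→C, F and equate their C, F entries.
Rows 1 and 3 agree on C; apply C→G, H and equate their G, H entries.
No row becomes fully distinguished — the join is lossy.

No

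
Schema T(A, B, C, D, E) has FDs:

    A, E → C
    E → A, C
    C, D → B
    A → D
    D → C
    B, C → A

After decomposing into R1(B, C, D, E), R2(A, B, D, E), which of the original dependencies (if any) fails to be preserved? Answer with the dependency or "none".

none

A, E → C: restricted closure across fragments reaches C.
E → A, C: restricted closure across fragments reaches A, C.
C, D → B lies within R1.
A → D lies within R2.
D → C lies within R1.
B, C → A: restricted closure across fragments reaches A.
Every dependency is enforceable on the fragments, so the decomposition is dependency-preserving.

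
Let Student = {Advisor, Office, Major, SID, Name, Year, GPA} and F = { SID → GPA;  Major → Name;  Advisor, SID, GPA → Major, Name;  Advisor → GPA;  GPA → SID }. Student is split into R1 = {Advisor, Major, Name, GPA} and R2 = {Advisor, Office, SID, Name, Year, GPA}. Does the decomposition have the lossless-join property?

Common attributes: R1 ∩ R2 = {Advisor, Name, GPA}.
Closure of {Advisor, Name, GPA}: GPA → SID applies, adding SID; Advisor, SID, GPA → Major, Name applies, adding Major. So (Advisor, Name, GPA)⁺ = {Advisor, Major, SID, Name, GPA}.
This closure contains every attribute of R1, so R1 ∩ R2 → R1. The join is lossless.

Yes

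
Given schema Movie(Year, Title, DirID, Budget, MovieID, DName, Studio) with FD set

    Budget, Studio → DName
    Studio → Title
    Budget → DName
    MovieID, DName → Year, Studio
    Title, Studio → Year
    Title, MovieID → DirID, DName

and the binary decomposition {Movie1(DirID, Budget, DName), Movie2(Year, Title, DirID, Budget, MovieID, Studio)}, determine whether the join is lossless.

Yes

Common attributes: Movie1 ∩ Movie2 = {DirID, Budget}.
Closure of {DirID, Budget}: Budget → DName applies, adding DName. So (DirID, Budget)⁺ = {DirID, Budget, DName}.
This closure contains every attribute of Movie1, so Movie1 ∩ Movie2 → Movie1. The join is lossless.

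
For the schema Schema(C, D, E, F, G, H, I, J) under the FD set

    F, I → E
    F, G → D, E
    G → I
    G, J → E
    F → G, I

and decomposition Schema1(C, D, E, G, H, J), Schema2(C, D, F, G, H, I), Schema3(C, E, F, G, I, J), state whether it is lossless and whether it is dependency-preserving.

Lossless test (chase): Rows 2 and 3 agree on F, I; apply F, I→E and equate their E entries. Rows 2 and 3 agree on F, G; apply F, G→D, E and equate their D, E entries. Rows 1 and 2 agree on G; apply G→I and equate their I entries. No row becomes fully distinguished — the join is lossy.
Dependency preservation: F, G → D, E is not contained in any single fragment, but the restricted closure of its left-hand side across the fragments still reaches the right-hand side; the remaining FDs each lie inside some fragment. All dependencies are preserved.

lossy but dependency-preserving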